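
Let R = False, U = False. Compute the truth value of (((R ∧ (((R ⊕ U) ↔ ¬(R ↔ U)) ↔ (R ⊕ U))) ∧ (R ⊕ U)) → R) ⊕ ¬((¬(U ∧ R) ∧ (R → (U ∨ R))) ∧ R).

False

R ⊕ U = False ⊕ False = False
R ↔ U = False ↔ False = True
¬(R ↔ U) = ¬True = False
(R ⊕ U) ↔ ¬(R ↔ U) = False ↔ False = True
R ⊕ U = False ⊕ False = False
((R ⊕ U) ↔ ¬(R ↔ U)) ↔ (R ⊕ U) = True ↔ False = False
R ∧ (((R ⊕ U) ↔ ¬(R ↔ U)) ↔ (R ⊕ U)) = False ∧ False = False
R ⊕ U = False ⊕ False = False
(R ∧ (((R ⊕ U) ↔ ¬(R ↔ U)) ↔ (R ⊕ U))) ∧ (R ⊕ U) = False ∧ False = False
((R ∧ (((R ⊕ U) ↔ ¬(R ↔ U)) ↔ (R ⊕ U))) ∧ (R ⊕ U)) → R = False → False = True
U ∧ R = False ∧ False = False
¬(U ∧ R) = ¬False = True
U ∨ R = False ∨ False = False
R → (U ∨ R) = False → False = True
¬(U ∧ R) ∧ (R → (U ∨ R)) = True ∧ True = True
(¬(U ∧ R) ∧ (R → (U ∨ R))) ∧ R = True ∧ False = False
¬((¬(U ∧ R) ∧ (R → (U ∨ R))) ∧ R) = ¬False = True
(((R ∧ (((R ⊕ U) ↔ ¬(R ↔ U)) ↔ (R ⊕ U))) ∧ (R ⊕ U)) → R) ⊕ ¬((¬(U ∧ R) ∧ (R → (U ∨ R))) ∧ R) = True ⊕ True = False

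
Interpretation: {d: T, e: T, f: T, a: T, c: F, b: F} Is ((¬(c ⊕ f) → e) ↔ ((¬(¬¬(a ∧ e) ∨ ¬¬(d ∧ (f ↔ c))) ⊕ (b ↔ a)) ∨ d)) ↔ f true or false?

T

Substituting d=T, e=T, f=T, a=T, c=F, b=F:
c ⊕ f = F ⊕ T = T
¬(c ⊕ f) = ¬T = F
¬(c ⊕ f) → e = F → T = T
a ∧ e = T ∧ T = T
¬(a ∧ e) = ¬T = F
¬¬(a ∧ e) = ¬F = T
f ↔ c = T ↔ F = F
d ∧ (f ↔ c) = T ∧ F = F
¬(d ∧ (f ↔ c)) = ¬F = T
¬¬(d ∧ (f ↔ c)) = ¬T = F
¬¬(a ∧ e) ∨ ¬¬(d ∧ (f ↔ c)) = T ∨ F = T
¬(¬¬(a ∧ e) ∨ ¬¬(d ∧ (f ↔ c))) = ¬T = F
b ↔ a = F ↔ T = F
¬(¬¬(a ∧ e) ∨ ¬¬(d ∧ (f ↔ c))) ⊕ (b ↔ a) = F ⊕ F = F
(¬(¬¬(a ∧ e) ∨ ¬¬(d ∧ (f ↔ c))) ⊕ (b ↔ a)) ∨ d = F ∨ T = T
(¬(c ⊕ f) → e) ↔ ((¬(¬¬(a ∧ e) ∨ ¬¬(d ∧ (f ↔ c))) ⊕ (b ↔ a)) ∨ d) = T ↔ T = T
((¬(c ⊕ f) → e) ↔ ((¬(¬¬(a ∧ e) ∨ ¬¬(d ∧ (f ↔ c))) ⊕ (b ↔ a)) ∨ d)) ↔ f = T ↔ T = T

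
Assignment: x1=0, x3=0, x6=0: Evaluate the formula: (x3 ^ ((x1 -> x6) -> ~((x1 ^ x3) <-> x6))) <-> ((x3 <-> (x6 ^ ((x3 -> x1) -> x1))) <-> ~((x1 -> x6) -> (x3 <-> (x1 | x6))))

1

Substituting x1=0, x3=0, x6=0:
x1 -> x6 = 0 -> 0 = 1
x1 ^ x3 = 0 ^ 0 = 0
(x1 ^ x3) <-> x6 = 0 <-> 0 = 1
~((x1 ^ x3) <-> x6) = ~1 = 0
(x1 -> x6) -> ~((x1 ^ x3) <-> x6) = 1 -> 0 = 0
x3 ^ ((x1 -> x6) -> ~((x1 ^ x3) <-> x6)) = 0 ^ 0 = 0
x3 -> x1 = 0 -> 0 = 1
(x3 -> x1) -> x1 = 1 -> 0 = 0
x6 ^ ((x3 -> x1) -> x1) = 0 ^ 0 = 0
x3 <-> (x6 ^ ((x3 -> x1) -> x1)) = 0 <-> 0 = 1
x1 -> x6 = 0 -> 0 = 1
x1 | x6 = 0 | 0 = 0
x3 <-> (x1 | x6) = 0 <-> 0 = 1
(x1 -> x6) -> (x3 <-> (x1 | x6)) = 1 -> 1 = 1
~((x1 -> x6) -> (x3 <-> (x1 | x6))) = ~1 = 0
(x3 <-> (x6 ^ ((x3 -> x1) -> x1))) <-> ~((x1 -> x6) -> (x3 <-> (x1 | x6))) = 1 <-> 0 = 0
(x3 ^ ((x1 -> x6) -> ~((x1 ^ x3) <-> x6))) <-> ((x3 <-> (x6 ^ ((x3 -> x1) -> x1))) <-> ~((x1 -> x6) -> (x3 <-> (x1 | x6)))) = 0 <-> 0 = 1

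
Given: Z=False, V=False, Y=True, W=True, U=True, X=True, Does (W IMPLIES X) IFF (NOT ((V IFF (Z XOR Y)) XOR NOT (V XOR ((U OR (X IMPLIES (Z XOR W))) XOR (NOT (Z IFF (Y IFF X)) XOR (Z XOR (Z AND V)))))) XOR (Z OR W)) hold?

W IMPLIES X = True IMPLIES True = True
Z XOR Y = False XOR True = True
V IFF (Z XOR Y) = False IFF True = False
Z XOR W = False XOR True = True
X IMPLIES (Z XOR W) = True IMPLIES True = True
U OR (X IMPLIES (Z XOR W)) = True OR True = True
Y IFF X = True IFF True = True
Z IFF (Y IFF X) = False IFF True = False
NOT (Z IFF (Y IFF X)) = NOT False = True
Z AND V = False AND False = False
Z XOR (Z AND V) = False XOR False = False
NOT (Z IFF (Y IFF X)) XOR (Z XOR (Z AND V)) = True XOR False = True
(U OR (X IMPLIES (Z XOR W))) XOR (NOT (Z IFF (Y IFF X)) XOR (Z XOR (Z AND V))) = True XOR True = False
V XOR ((U OR (X IMPLIES (Z XOR W))) XOR (NOT (Z IFF (Y IFF X)) XOR (Z XOR (Z AND V)))) = False XOR False = False
NOT (V XOR ((U OR (X IMPLIES (Z XOR W))) XOR (NOT (Z IFF (Y IFF X)) XOR (Z XOR (Z AND V))))) = NOT False = True
(V IFF (Z XOR Y)) XOR NOT (V XOR ((U OR (X IMPLIES (Z XOR W))) XOR (NOT (Z IFF (Y IFF X)) XOR (Z XOR (Z AND V))))) = False XOR True = True
NOT ((V IFF (Z XOR Y)) XOR NOT (V XOR ((U OR (X IMPLIES (Z XOR W))) XOR (NOT (Z IFF (Y IFF X)) XOR (Z XOR (Z AND V)))))) = NOT True = False
Z OR W = False OR True = True
NOT ((V IFF (Z XOR Y)) XOR NOT (V XOR ((U OR (X IMPLIES (Z XOR W))) XOR (NOT (Z IFF (Y IFF X)) XOR (Z XOR (Z AND V)))))) XOR (Z OR W) = False XOR True = True
(W IMPLIES X) IFF (NOT ((V IFF (Z XOR Y)) XOR NOT (V XOR ((U OR (X IMPLIES (Z XOR W))) XOR (NOT (Z IFF (Y IFF X)) XOR (Z XOR (Z AND V)))))) XOR (Z OR W)) = True IFF True = True

True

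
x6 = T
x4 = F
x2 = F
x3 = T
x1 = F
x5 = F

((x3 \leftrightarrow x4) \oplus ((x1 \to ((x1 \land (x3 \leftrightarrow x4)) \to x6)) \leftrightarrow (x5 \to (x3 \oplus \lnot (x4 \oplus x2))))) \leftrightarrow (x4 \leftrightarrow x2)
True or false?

x3 \leftrightarrow x4 = T \leftrightarrow F = F
x3 \leftrightarrow x4 = T \leftrightarrow F = F
x1 \land (x3 \leftrightarrow x4) = F \land F = F
(x1 \land (x3 \leftrightarrow x4)) \to x6 = F \to T = T
x1 \to ((x1 \land (x3 \leftrightarrow x4)) \to x6) = F \to T = T
x4 \oplus x2 = F \oplus F = F
\lnot (x4 \oplus x2) = \lnot F = T
x3 \oplus \lnot (x4 \oplus x2) = T \oplus T = F
x5 \to (x3 \oplus \lnot (x4 \oplus x2)) = F \to F = T
(x1 \to ((x1 \land (x3 \leftrightarrow x4)) \to x6)) \leftrightarrow (x5 \to (x3 \oplus \lnot (x4 \oplus x2))) = T \leftrightarrow T = T
(x3 \leftrightarrow x4) \oplus ((x1 \to ((x1 \land (x3 \leftrightarrow x4)) \to x6)) \leftrightarrow (x5 \to (x3 \oplus \lnot (x4 \oplus x2)))) = F \oplus T = T
x4 \leftrightarrow x2 = F \leftrightarrow F = T
((x3 \leftrightarrow x4) \oplus ((x1 \to ((x1 \land (x3 \leftrightarrow x4)) \to x6)) \leftrightarrow (x5 \to (x3 \oplus \lnot (x4 \oplus x2))))) \leftrightarrow (x4 \leftrightarrow x2) = T \leftrightarrow T = T

T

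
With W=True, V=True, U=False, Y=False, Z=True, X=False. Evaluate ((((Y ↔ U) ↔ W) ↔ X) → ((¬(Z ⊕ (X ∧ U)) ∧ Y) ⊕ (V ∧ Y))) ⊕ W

Y ↔ U = False ↔ False = True
(Y ↔ U) ↔ W = True ↔ True = True
((Y ↔ U) ↔ W) ↔ X = True ↔ False = False
X ∧ U = False ∧ False = False
Z ⊕ (X ∧ U) = True ⊕ False = True
¬(Z ⊕ (X ∧ U)) = ¬True = False
¬(Z ⊕ (X ∧ U)) ∧ Y = False ∧ False = False
V ∧ Y = True ∧ False = False
(¬(Z ⊕ (X ∧ U)) ∧ Y) ⊕ (V ∧ Y) = False ⊕ False = False
(((Y ↔ U) ↔ W) ↔ X) → ((¬(Z ⊕ (X ∧ U)) ∧ Y) ⊕ (V ∧ Y)) = False → False = True
((((Y ↔ U) ↔ W) ↔ X) → ((¬(Z ⊕ (X ∧ U)) ∧ Y) ⊕ (V ∧ Y))) ⊕ W = True ⊕ True = False

False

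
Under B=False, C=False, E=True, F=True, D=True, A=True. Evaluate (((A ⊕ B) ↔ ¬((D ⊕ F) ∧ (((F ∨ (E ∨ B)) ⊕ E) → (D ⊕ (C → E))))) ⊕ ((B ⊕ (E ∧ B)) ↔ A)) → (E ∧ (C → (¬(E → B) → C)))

True

Substituting B=False, C=False, E=True, F=True, D=True, A=True:
A ⊕ B = True ⊕ False = True
D ⊕ F = True ⊕ True = False
E ∨ B = True ∨ False = True
F ∨ (E ∨ B) = True ∨ True = True
(F ∨ (E ∨ B)) ⊕ E = True ⊕ True = False
C → E = False → True = True
D ⊕ (C → E) = True ⊕ True = False
((F ∨ (E ∨ B)) ⊕ E) → (D ⊕ (C → E)) = False → False = True
(D ⊕ F) ∧ (((F ∨ (E ∨ B)) ⊕ E) → (D ⊕ (C → E))) = False ∧ True = False
¬((D ⊕ F) ∧ (((F ∨ (E ∨ B)) ⊕ E) → (D ⊕ (C → E)))) = ¬False = True
(A ⊕ B) ↔ ¬((D ⊕ F) ∧ (((F ∨ (E ∨ B)) ⊕ E) → (D ⊕ (C → E)))) = True ↔ True = True
E ∧ B = True ∧ False = False
B ⊕ (E ∧ B) = False ⊕ False = False
(B ⊕ (E ∧ B)) ↔ A = False ↔ True = False
((A ⊕ B) ↔ ¬((D ⊕ F) ∧ (((F ∨ (E ∨ B)) ⊕ E) → (D ⊕ (C → E))))) ⊕ ((B ⊕ (E ∧ B)) ↔ A) = True ⊕ False = True
E → B = True → False = False
¬(E → B) = ¬False = True
¬(E → B) → C = True → False = False
C → (¬(E → B) → C) = False → False = True
E ∧ (C → (¬(E → B) → C)) = True ∧ True = True
(((A ⊕ B) ↔ ¬((D ⊕ F) ∧ (((F ∨ (E ∨ B)) ⊕ E) → (D ⊕ (C → E))))) ⊕ ((B ⊕ (E ∧ B)) ↔ A)) → (E ∧ (C → (¬(E → B) → C))) = True → True = True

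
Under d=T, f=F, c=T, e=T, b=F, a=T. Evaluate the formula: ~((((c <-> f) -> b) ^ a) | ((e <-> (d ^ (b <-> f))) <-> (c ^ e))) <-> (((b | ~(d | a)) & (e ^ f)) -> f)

c <-> f = T <-> F = F
(c <-> f) -> b = F -> F = T
((c <-> f) -> b) ^ a = T ^ T = F
b <-> f = F <-> F = T
d ^ (b <-> f) = T ^ T = F
e <-> (d ^ (b <-> f)) = T <-> F = F
c ^ e = T ^ T = F
(e <-> (d ^ (b <-> f))) <-> (c ^ e) = F <-> F = T
(((c <-> f) -> b) ^ a) | ((e <-> (d ^ (b <-> f))) <-> (c ^ e)) = F | T = T
~((((c <-> f) -> b) ^ a) | ((e <-> (d ^ (b <-> f))) <-> (c ^ e))) = ~T = F
d | a = T | T = T
~(d | a) = ~T = F
b | ~(d | a) = F | F = F
e ^ f = T ^ F = T
(b | ~(d | a)) & (e ^ f) = F & T = F
((b | ~(d | a)) & (e ^ f)) -> f = F -> F = T
~((((c <-> f) -> b) ^ a) | ((e <-> (d ^ (b <-> f))) <-> (c ^ e))) <-> (((b | ~(d | a)) & (e ^ f)) -> f) = F <-> T = F

F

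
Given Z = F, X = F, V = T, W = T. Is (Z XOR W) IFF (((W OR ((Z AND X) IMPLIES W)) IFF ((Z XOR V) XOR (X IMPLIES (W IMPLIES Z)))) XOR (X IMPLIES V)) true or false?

Z XOR W = F XOR T = T
Z AND X = F AND F = F
(Z AND X) IMPLIES W = F IMPLIES T = T
W OR ((Z AND X) IMPLIES W) = T OR T = T
Z XOR V = F XOR T = T
W IMPLIES Z = T IMPLIES F = F
X IMPLIES (W IMPLIES Z) = F IMPLIES F = T
(Z XOR V) XOR (X IMPLIES (W IMPLIES Z)) = T XOR T = F
(W OR ((Z AND X) IMPLIES W)) IFF ((Z XOR V) XOR (X IMPLIES (W IMPLIES Z))) = T IFF F = F
X IMPLIES V = F IMPLIES T = T
((W OR ((Z AND X) IMPLIES W)) IFF ((Z XOR V) XOR (X IMPLIES (W IMPLIES Z)))) XOR (X IMPLIES V) = F XOR T = T
(Z XOR W) IFF (((W OR ((Z AND X) IMPLIES W)) IFF ((Z XOR V) XOR (X IMPLIES (W IMPLIES Z)))) XOR (X IMPLIES V)) = T IFF T = T

T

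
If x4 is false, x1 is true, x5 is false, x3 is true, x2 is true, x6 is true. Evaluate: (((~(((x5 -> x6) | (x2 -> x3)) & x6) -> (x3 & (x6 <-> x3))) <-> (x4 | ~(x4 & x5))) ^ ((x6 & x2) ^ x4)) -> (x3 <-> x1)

T

x5 -> x6 = F -> T = T
x2 -> x3 = T -> T = T
(x5 -> x6) | (x2 -> x3) = T | T = T
((x5 -> x6) | (x2 -> x3)) & x6 = T & T = T
~(((x5 -> x6) | (x2 -> x3)) & x6) = ~T = F
x6 <-> x3 = T <-> T = T
x3 & (x6 <-> x3) = T & T = T
~(((x5 -> x6) | (x2 -> x3)) & x6) -> (x3 & (x6 <-> x3)) = F -> T = T
x4 & x5 = F & F = F
~(x4 & x5) = ~F = T
x4 | ~(x4 & x5) = F | T = T
(~(((x5 -> x6) | (x2 -> x3)) & x6) -> (x3 & (x6 <-> x3))) <-> (x4 | ~(x4 & x5)) = T <-> T = T
x6 & x2 = T & T = T
(x6 & x2) ^ x4 = T ^ F = T
((~(((x5 -> x6) | (x2 -> x3)) & x6) -> (x3 & (x6 <-> x3))) <-> (x4 | ~(x4 & x5))) ^ ((x6 & x2) ^ x4) = T ^ T = F
x3 <-> x1 = T <-> T = T
(((~(((x5 -> x6) | (x2 -> x3)) & x6) -> (x3 & (x6 <-> x3))) <-> (x4 | ~(x4 & x5))) ^ ((x6 & x2) ^ x4)) -> (x3 <-> x1) = F -> T = T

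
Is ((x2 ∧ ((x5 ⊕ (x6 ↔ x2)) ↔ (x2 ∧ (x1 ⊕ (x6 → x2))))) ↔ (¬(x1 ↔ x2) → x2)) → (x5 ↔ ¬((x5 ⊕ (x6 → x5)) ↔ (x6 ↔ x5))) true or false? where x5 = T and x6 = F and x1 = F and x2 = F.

Substituting x5=T, x6=F, x1=F, x2=F:
x6 ↔ x2 = F ↔ F = T
x5 ⊕ (x6 ↔ x2) = T ⊕ T = F
x6 → x2 = F → F = T
x1 ⊕ (x6 → x2) = F ⊕ T = T
x2 ∧ (x1 ⊕ (x6 → x2)) = F ∧ T = F
(x5 ⊕ (x6 ↔ x2)) ↔ (x2 ∧ (x1 ⊕ (x6 → x2))) = F ↔ F = T
x2 ∧ ((x5 ⊕ (x6 ↔ x2)) ↔ (x2 ∧ (x1 ⊕ (x6 → x2)))) = F ∧ T = F
x1 ↔ x2 = F ↔ F = T
¬(x1 ↔ x2) = ¬T = F
¬(x1 ↔ x2) → x2 = F → F = T
(x2 ∧ ((x5 ⊕ (x6 ↔ x2)) ↔ (x2 ∧ (x1 ⊕ (x6 → x2))))) ↔ (¬(x1 ↔ x2) → x2) = F ↔ T = F
x6 → x5 = F → T = T
x5 ⊕ (x6 → x5) = T ⊕ T = F
x6 ↔ x5 = F ↔ T = F
(x5 ⊕ (x6 → x5)) ↔ (x6 ↔ x5) = F ↔ F = T
¬((x5 ⊕ (x6 → x5)) ↔ (x6 ↔ x5)) = ¬T = F
x5 ↔ ¬((x5 ⊕ (x6 → x5)) ↔ (x6 ↔ x5)) = T ↔ F = F
((x2 ∧ ((x5 ⊕ (x6 ↔ x2)) ↔ (x2 ∧ (x1 ⊕ (x6 → x2))))) ↔ (¬(x1 ↔ x2) → x2)) → (x5 ↔ ¬((x5 ⊕ (x6 → x5)) ↔ (x6 ↔ x5))) = F → F = T

T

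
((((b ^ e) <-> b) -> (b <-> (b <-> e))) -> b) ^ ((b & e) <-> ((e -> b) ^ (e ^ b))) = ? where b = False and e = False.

b ^ e = False ^ False = False
(b ^ e) <-> b = False <-> False = True
b <-> e = False <-> False = True
b <-> (b <-> e) = False <-> True = False
((b ^ e) <-> b) -> (b <-> (b <-> e)) = True -> False = False
(((b ^ e) <-> b) -> (b <-> (b <-> e))) -> b = False -> False = True
b & e = False & False = False
e -> b = False -> False = True
e ^ b = False ^ False = False
(e -> b) ^ (e ^ b) = True ^ False = True
(b & e) <-> ((e -> b) ^ (e ^ b)) = False <-> True = False
((((b ^ e) <-> b) -> (b <-> (b <-> e))) -> b) ^ ((b & e) <-> ((e -> b) ^ (e ^ b))) = True ^ False = True

True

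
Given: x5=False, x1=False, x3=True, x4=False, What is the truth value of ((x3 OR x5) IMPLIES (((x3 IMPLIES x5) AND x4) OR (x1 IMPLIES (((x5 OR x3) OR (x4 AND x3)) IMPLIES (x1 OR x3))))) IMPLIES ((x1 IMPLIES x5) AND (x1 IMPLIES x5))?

True

x3 OR x5 = True OR False = True
x3 IMPLIES x5 = True IMPLIES False = False
(x3 IMPLIES x5) AND x4 = False AND False = False
x5 OR x3 = False OR True = True
x4 AND x3 = False AND True = False
(x5 OR x3) OR (x4 AND x3) = True OR False = True
x1 OR x3 = False OR True = True
((x5 OR x3) OR (x4 AND x3)) IMPLIES (x1 OR x3) = True IMPLIES True = True
x1 IMPLIES (((x5 OR x3) OR (x4 AND x3)) IMPLIES (x1 OR x3)) = False IMPLIES True = True
((x3 IMPLIES x5) AND x4) OR (x1 IMPLIES (((x5 OR x3) OR (x4 AND x3)) IMPLIES (x1 OR x3))) = False OR True = True
(x3 OR x5) IMPLIES (((x3 IMPLIES x5) AND x4) OR (x1 IMPLIES (((x5 OR x3) OR (x4 AND x3)) IMPLIES (x1 OR x3)))) = True IMPLIES True = True
x1 IMPLIES x5 = False IMPLIES False = True
x1 IMPLIES x5 = False IMPLIES False = True
(x1 IMPLIES x5) AND (x1 IMPLIES x5) = True AND True = True
((x3 OR x5) IMPLIES (((x3 IMPLIES x5) AND x4) OR (x1 IMPLIES (((x5 OR x3) OR (x4 AND x3)) IMPLIES (x1 OR x3))))) IMPLIES ((x1 IMPLIES x5) AND (x1 IMPLIES x5)) = True IMPLIES True = True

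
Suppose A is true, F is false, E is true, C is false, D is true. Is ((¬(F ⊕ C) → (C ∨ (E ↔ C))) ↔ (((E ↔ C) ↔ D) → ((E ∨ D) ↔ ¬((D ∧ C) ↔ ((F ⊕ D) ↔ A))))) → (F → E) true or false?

True

F ⊕ C = False ⊕ False = False
¬(F ⊕ C) = ¬False = True
E ↔ C = True ↔ False = False
C ∨ (E ↔ C) = False ∨ False = False
¬(F ⊕ C) → (C ∨ (E ↔ C)) = True → False = False
E ↔ C = True ↔ False = False
(E ↔ C) ↔ D = False ↔ True = False
E ∨ D = True ∨ True = True
D ∧ C = True ∧ False = False
F ⊕ D = False ⊕ True = True
(F ⊕ D) ↔ A = True ↔ True = True
(D ∧ C) ↔ ((F ⊕ D) ↔ A) = False ↔ True = False
¬((D ∧ C) ↔ ((F ⊕ D) ↔ A)) = ¬False = True
(E ∨ D) ↔ ¬((D ∧ C) ↔ ((F ⊕ D) ↔ A)) = True ↔ True = True
((E ↔ C) ↔ D) → ((E ∨ D) ↔ ¬((D ∧ C) ↔ ((F ⊕ D) ↔ A))) = False → True = True
(¬(F ⊕ C) → (C ∨ (E ↔ C))) ↔ (((E ↔ C) ↔ D) → ((E ∨ D) ↔ ¬((D ∧ C) ↔ ((F ⊕ D) ↔ A)))) = False ↔ True = False
F → E = False → True = True
((¬(F ⊕ C) → (C ∨ (E ↔ C))) ↔ (((E ↔ C) ↔ D) → ((E ∨ D) ↔ ¬((D ∧ C) ↔ ((F ⊕ D) ↔ A))))) → (F → E) = False → True = True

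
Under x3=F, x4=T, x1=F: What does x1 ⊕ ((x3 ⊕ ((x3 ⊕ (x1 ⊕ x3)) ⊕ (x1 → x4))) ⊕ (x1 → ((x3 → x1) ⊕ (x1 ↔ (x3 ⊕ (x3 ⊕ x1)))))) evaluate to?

F

Substituting x3=F, x4=T, x1=F:
x1 ⊕ x3 = F ⊕ F = F
x3 ⊕ (x1 ⊕ x3) = F ⊕ F = F
x1 → x4 = F → T = T
(x3 ⊕ (x1 ⊕ x3)) ⊕ (x1 → x4) = F ⊕ T = T
x3 ⊕ ((x3 ⊕ (x1 ⊕ x3)) ⊕ (x1 → x4)) = F ⊕ T = T
x3 → x1 = F → F = T
x3 ⊕ x1 = F ⊕ F = F
x3 ⊕ (x3 ⊕ x1) = F ⊕ F = F
x1 ↔ (x3 ⊕ (x3 ⊕ x1)) = F ↔ F = T
(x3 → x1) ⊕ (x1 ↔ (x3 ⊕ (x3 ⊕ x1))) = T ⊕ T = F
x1 → ((x3 → x1) ⊕ (x1 ↔ (x3 ⊕ (x3 ⊕ x1)))) = F → F = T
(x3 ⊕ ((x3 ⊕ (x1 ⊕ x3)) ⊕ (x1 → x4))) ⊕ (x1 → ((x3 → x1) ⊕ (x1 ↔ (x3 ⊕ (x3 ⊕ x1))))) = T ⊕ T = F
x1 ⊕ ((x3 ⊕ ((x3 ⊕ (x1 ⊕ x3)) ⊕ (x1 → x4))) ⊕ (x1 → ((x3 → x1) ⊕ (x1 ↔ (x3 ⊕ (x3 ⊕ x1)))))) = F ⊕ F = F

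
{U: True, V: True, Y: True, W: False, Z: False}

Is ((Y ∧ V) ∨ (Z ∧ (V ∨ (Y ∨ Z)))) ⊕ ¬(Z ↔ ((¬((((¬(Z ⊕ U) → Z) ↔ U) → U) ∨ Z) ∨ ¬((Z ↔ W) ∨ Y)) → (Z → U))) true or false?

False

Y ∧ V = True ∧ True = True
Y ∨ Z = True ∨ False = True
V ∨ (Y ∨ Z) = True ∨ True = True
Z ∧ (V ∨ (Y ∨ Z)) = False ∧ True = False
(Y ∧ V) ∨ (Z ∧ (V ∨ (Y ∨ Z))) = True ∨ False = True
Z ⊕ U = False ⊕ True = True
¬(Z ⊕ U) = ¬True = False
¬(Z ⊕ U) → Z = False → False = True
(¬(Z ⊕ U) → Z) ↔ U = True ↔ True = True
((¬(Z ⊕ U) → Z) ↔ U) → U = True → True = True
(((¬(Z ⊕ U) → Z) ↔ U) → U) ∨ Z = True ∨ False = True
¬((((¬(Z ⊕ U) → Z) ↔ U) → U) ∨ Z) = ¬True = False
Z ↔ W = False ↔ False = True
(Z ↔ W) ∨ Y = True ∨ True = True
¬((Z ↔ W) ∨ Y) = ¬True = False
¬((((¬(Z ⊕ U) → Z) ↔ U) → U) ∨ Z) ∨ ¬((Z ↔ W) ∨ Y) = False ∨ False = False
Z → U = False → True = True
(¬((((¬(Z ⊕ U) → Z) ↔ U) → U) ∨ Z) ∨ ¬((Z ↔ W) ∨ Y)) → (Z → U) = False → True = True
Z ↔ ((¬((((¬(Z ⊕ U) → Z) ↔ U) → U) ∨ Z) ∨ ¬((Z ↔ W) ∨ Y)) → (Z → U)) = False ↔ True = False
¬(Z ↔ ((¬((((¬(Z ⊕ U) → Z) ↔ U) → U) ∨ Z) ∨ ¬((Z ↔ W) ∨ Y)) → (Z → U))) = ¬False = True
((Y ∧ V) ∨ (Z ∧ (V ∨ (Y ∨ Z)))) ⊕ ¬(Z ↔ ((¬((((¬(Z ⊕ U) → Z) ↔ U) → U) ∨ Z) ∨ ¬((Z ↔ W) ∨ Y)) → (Z → U))) = True ⊕ True = False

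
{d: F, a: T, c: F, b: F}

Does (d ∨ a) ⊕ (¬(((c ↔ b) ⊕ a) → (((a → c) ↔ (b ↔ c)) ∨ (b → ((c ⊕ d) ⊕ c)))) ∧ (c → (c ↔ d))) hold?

T

d ∨ a = F ∨ T = T
c ↔ b = F ↔ F = T
(c ↔ b) ⊕ a = T ⊕ T = F
a → c = T → F = F
b ↔ c = F ↔ F = T
(a → c) ↔ (b ↔ c) = F ↔ T = F
c ⊕ d = F ⊕ F = F
(c ⊕ d) ⊕ c = F ⊕ F = F
b → ((c ⊕ d) ⊕ c) = F → F = T
((a → c) ↔ (b ↔ c)) ∨ (b → ((c ⊕ d) ⊕ c)) = F ∨ T = T
((c ↔ b) ⊕ a) → (((a → c) ↔ (b ↔ c)) ∨ (b → ((c ⊕ d) ⊕ c))) = F → T = T
¬(((c ↔ b) ⊕ a) → (((a → c) ↔ (b ↔ c)) ∨ (b → ((c ⊕ d) ⊕ c)))) = ¬T = F
c ↔ d = F ↔ F = T
c → (c ↔ d) = F → T = T
¬(((c ↔ b) ⊕ a) → (((a → c) ↔ (b ↔ c)) ∨ (b → ((c ⊕ d) ⊕ c)))) ∧ (c → (c ↔ d)) = F ∧ T = F
(d ∨ a) ⊕ (¬(((c ↔ b) ⊕ a) → (((a → c) ↔ (b ↔ c)) ∨ (b → ((c ⊕ d) ⊕ c)))) ∧ (c → (c ↔ d))) = T ⊕ F = T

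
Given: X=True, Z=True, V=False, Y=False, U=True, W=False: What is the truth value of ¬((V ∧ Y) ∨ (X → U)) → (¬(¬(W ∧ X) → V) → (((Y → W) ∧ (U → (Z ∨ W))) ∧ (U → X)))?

True

Substituting X=True, Z=True, V=False, Y=False, U=True, W=False:
V ∧ Y = False ∧ False = False
X → U = True → True = True
(V ∧ Y) ∨ (X → U) = False ∨ True = True
¬((V ∧ Y) ∨ (X → U)) = ¬True = False
W ∧ X = False ∧ True = False
¬(W ∧ X) = ¬False = True
¬(W ∧ X) → V = True → False = False
¬(¬(W ∧ X) → V) = ¬False = True
Y → W = False → False = True
Z ∨ W = True ∨ False = True
U → (Z ∨ W) = True → True = True
(Y → W) ∧ (U → (Z ∨ W)) = True ∧ True = True
U → X = True → True = True
((Y → W) ∧ (U → (Z ∨ W))) ∧ (U → X) = True ∧ True = True
¬(¬(W ∧ X) → V) → (((Y → W) ∧ (U → (Z ∨ W))) ∧ (U → X)) = True → True = True
¬((V ∧ Y) ∨ (X → U)) → (¬(¬(W ∧ X) → V) → (((Y → W) ∧ (U → (Z ∨ W))) ∧ (U → X))) = False → True = True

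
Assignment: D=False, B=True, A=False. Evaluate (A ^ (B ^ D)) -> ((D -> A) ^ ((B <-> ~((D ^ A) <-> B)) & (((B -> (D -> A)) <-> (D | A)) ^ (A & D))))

True

B ^ D = True ^ False = True
A ^ (B ^ D) = False ^ True = True
D -> A = False -> False = True
D ^ A = False ^ False = False
(D ^ A) <-> B = False <-> True = False
~((D ^ A) <-> B) = ~False = True
B <-> ~((D ^ A) <-> B) = True <-> True = True
D -> A = False -> False = True
B -> (D -> A) = True -> True = True
D | A = False | False = False
(B -> (D -> A)) <-> (D | A) = True <-> False = False
A & D = False & False = False
((B -> (D -> A)) <-> (D | A)) ^ (A & D) = False ^ False = False
(B <-> ~((D ^ A) <-> B)) & (((B -> (D -> A)) <-> (D | A)) ^ (A & D)) = True & False = False
(D -> A) ^ ((B <-> ~((D ^ A) <-> B)) & (((B -> (D -> A)) <-> (D | A)) ^ (A & D))) = True ^ False = True
(A ^ (B ^ D)) -> ((D -> A) ^ ((B <-> ~((D ^ A) <-> B)) & (((B -> (D -> A)) <-> (D | A)) ^ (A & D)))) = True -> True = True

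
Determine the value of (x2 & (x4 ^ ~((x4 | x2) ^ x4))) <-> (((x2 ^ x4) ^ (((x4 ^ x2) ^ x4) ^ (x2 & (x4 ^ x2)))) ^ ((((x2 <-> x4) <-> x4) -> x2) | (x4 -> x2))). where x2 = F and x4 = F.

F

x4 | x2 = F | F = F
(x4 | x2) ^ x4 = F ^ F = F
~((x4 | x2) ^ x4) = ~F = T
x4 ^ ~((x4 | x2) ^ x4) = F ^ T = T
x2 & (x4 ^ ~((x4 | x2) ^ x4)) = F & T = F
x2 ^ x4 = F ^ F = F
x4 ^ x2 = F ^ F = F
(x4 ^ x2) ^ x4 = F ^ F = F
x4 ^ x2 = F ^ F = F
x2 & (x4 ^ x2) = F & F = F
((x4 ^ x2) ^ x4) ^ (x2 & (x4 ^ x2)) = F ^ F = F
(x2 ^ x4) ^ (((x4 ^ x2) ^ x4) ^ (x2 & (x4 ^ x2))) = F ^ F = F
x2 <-> x4 = F <-> F = T
(x2 <-> x4) <-> x4 = T <-> F = F
((x2 <-> x4) <-> x4) -> x2 = F -> F = T
x4 -> x2 = F -> F = T
(((x2 <-> x4) <-> x4) -> x2) | (x4 -> x2) = T | T = T
((x2 ^ x4) ^ (((x4 ^ x2) ^ x4) ^ (x2 & (x4 ^ x2)))) ^ ((((x2 <-> x4) <-> x4) -> x2) | (x4 -> x2)) = F ^ T = T
(x2 & (x4 ^ ~((x4 | x2) ^ x4))) <-> (((x2 ^ x4) ^ (((x4 ^ x2) ^ x4) ^ (x2 & (x4 ^ x2)))) ^ ((((x2 <-> x4) <-> x4) -> x2) | (x4 -> x2))) = F <-> T = F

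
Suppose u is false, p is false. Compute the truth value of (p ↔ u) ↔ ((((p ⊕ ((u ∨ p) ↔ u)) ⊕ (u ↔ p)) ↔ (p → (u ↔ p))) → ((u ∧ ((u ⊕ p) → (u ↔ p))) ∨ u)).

p ↔ u = False ↔ False = True
u ∨ p = False ∨ False = False
(u ∨ p) ↔ u = False ↔ False = True
p ⊕ ((u ∨ p) ↔ u) = False ⊕ True = True
u ↔ p = False ↔ False = True
(p ⊕ ((u ∨ p) ↔ u)) ⊕ (u ↔ p) = True ⊕ True = False
u ↔ p = False ↔ False = True
p → (u ↔ p) = False → True = True
((p ⊕ ((u ∨ p) ↔ u)) ⊕ (u ↔ p)) ↔ (p → (u ↔ p)) = False ↔ True = False
u ⊕ p = False ⊕ False = False
u ↔ p = False ↔ False = True
(u ⊕ p) → (u ↔ p) = False → True = True
u ∧ ((u ⊕ p) → (u ↔ p)) = False ∧ True = False
(u ∧ ((u ⊕ p) → (u ↔ p))) ∨ u = False ∨ False = False
(((p ⊕ ((u ∨ p) ↔ u)) ⊕ (u ↔ p)) ↔ (p → (u ↔ p))) → ((u ∧ ((u ⊕ p) → (u ↔ p))) ∨ u) = False → False = True
(p ↔ u) ↔ ((((p ⊕ ((u ∨ p) ↔ u)) ⊕ (u ↔ p)) ↔ (p → (u ↔ p))) → ((u ∧ ((u ⊕ p) → (u ↔ p))) ∨ u)) = True ↔ True = True

True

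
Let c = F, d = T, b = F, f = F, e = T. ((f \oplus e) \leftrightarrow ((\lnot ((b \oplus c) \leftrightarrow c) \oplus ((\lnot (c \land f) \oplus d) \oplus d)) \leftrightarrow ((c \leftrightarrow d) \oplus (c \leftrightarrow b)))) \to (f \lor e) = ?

f \oplus e = F \oplus T = T
b \oplus c = F \oplus F = F
(b \oplus c) \leftrightarrow c = F \leftrightarrow F = T
\lnot ((b \oplus c) \leftrightarrow c) = \lnot T = F
c \land f = F \land F = F
\lnot (c \land f) = \lnot F = T
\lnot (c \land f) \oplus d = T \oplus T = F
(\lnot (c \land f) \oplus d) \oplus d = F \oplus T = T
\lnot ((b \oplus c) \leftrightarrow c) \oplus ((\lnot (c \land f) \oplus d) \oplus d) = F \oplus T = T
c \leftrightarrow d = F \leftrightarrow T = F
c \leftrightarrow b = F \leftrightarrow F = T
(c \leftrightarrow d) \oplus (c \leftrightarrow b) = F \oplus T = T
(\lnot ((b \oplus c) \leftrightarrow c) \oplus ((\lnot (c \land f) \oplus d) \oplus d)) \leftrightarrow ((c \leftrightarrow d) \oplus (c \leftrightarrow b)) = T \leftrightarrow T = T
(f \oplus e) \leftrightarrow ((\lnot ((b \oplus c) \leftrightarrow c) \oplus ((\lnot (c \land f) \oplus d) \oplus d)) \leftrightarrow ((c \leftrightarrow d) \oplus (c \leftrightarrow b))) = T \leftrightarrow T = T
f \lor e = F \lor T = T
((f \oplus e) \leftrightarrow ((\lnot ((b \oplus c) \leftrightarrow c) \oplus ((\lnot (c \land f) \oplus d) \oplus d)) \leftrightarrow ((c \leftrightarrow d) \oplus (c \leftrightarrow b)))) \to (f \lor e) = T \to T = T

T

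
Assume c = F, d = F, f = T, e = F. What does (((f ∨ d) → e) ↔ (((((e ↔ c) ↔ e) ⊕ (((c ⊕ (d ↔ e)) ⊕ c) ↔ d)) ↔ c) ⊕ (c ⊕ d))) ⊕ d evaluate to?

f ∨ d = T ∨ F = T
(f ∨ d) → e = T → F = F
e ↔ c = F ↔ F = T
(e ↔ c) ↔ e = T ↔ F = F
d ↔ e = F ↔ F = T
c ⊕ (d ↔ e) = F ⊕ T = T
(c ⊕ (d ↔ e)) ⊕ c = T ⊕ F = T
((c ⊕ (d ↔ e)) ⊕ c) ↔ d = T ↔ F = F
((e ↔ c) ↔ e) ⊕ (((c ⊕ (d ↔ e)) ⊕ c) ↔ d) = F ⊕ F = F
(((e ↔ c) ↔ e) ⊕ (((c ⊕ (d ↔ e)) ⊕ c) ↔ d)) ↔ c = F ↔ F = T
c ⊕ d = F ⊕ F = F
((((e ↔ c) ↔ e) ⊕ (((c ⊕ (d ↔ e)) ⊕ c) ↔ d)) ↔ c) ⊕ (c ⊕ d) = T ⊕ F = T
((f ∨ d) → e) ↔ (((((e ↔ c) ↔ e) ⊕ (((c ⊕ (d ↔ e)) ⊕ c) ↔ d)) ↔ c) ⊕ (c ⊕ d)) = F ↔ T = F
(((f ∨ d) → e) ↔ (((((e ↔ c) ↔ e) ⊕ (((c ⊕ (d ↔ e)) ⊕ c) ↔ d)) ↔ c) ⊕ (c ⊕ d))) ⊕ d = F ⊕ F = F

F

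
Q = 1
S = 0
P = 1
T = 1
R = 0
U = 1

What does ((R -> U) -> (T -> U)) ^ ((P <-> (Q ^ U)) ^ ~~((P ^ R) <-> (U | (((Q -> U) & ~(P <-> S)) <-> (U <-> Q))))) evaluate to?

R -> U = 0 -> 1 = 1
T -> U = 1 -> 1 = 1
(R -> U) -> (T -> U) = 1 -> 1 = 1
Q ^ U = 1 ^ 1 = 0
P <-> (Q ^ U) = 1 <-> 0 = 0
P ^ R = 1 ^ 0 = 1
Q -> U = 1 -> 1 = 1
P <-> S = 1 <-> 0 = 0
~(P <-> S) = ~0 = 1
(Q -> U) & ~(P <-> S) = 1 & 1 = 1
U <-> Q = 1 <-> 1 = 1
((Q -> U) & ~(P <-> S)) <-> (U <-> Q) = 1 <-> 1 = 1
U | (((Q -> U) & ~(P <-> S)) <-> (U <-> Q)) = 1 | 1 = 1
(P ^ R) <-> (U | (((Q -> U) & ~(P <-> S)) <-> (U <-> Q))) = 1 <-> 1 = 1
~((P ^ R) <-> (U | (((Q -> U) & ~(P <-> S)) <-> (U <-> Q)))) = ~1 = 0
~~((P ^ R) <-> (U | (((Q -> U) & ~(P <-> S)) <-> (U <-> Q)))) = ~0 = 1
(P <-> (Q ^ U)) ^ ~~((P ^ R) <-> (U | (((Q -> U) & ~(P <-> S)) <-> (U <-> Q)))) = 0 ^ 1 = 1
((R -> U) -> (T -> U)) ^ ((P <-> (Q ^ U)) ^ ~~((P ^ R) <-> (U | (((Q -> U) & ~(P <-> S)) <-> (U <-> Q))))) = 1 ^ 1 = 0

0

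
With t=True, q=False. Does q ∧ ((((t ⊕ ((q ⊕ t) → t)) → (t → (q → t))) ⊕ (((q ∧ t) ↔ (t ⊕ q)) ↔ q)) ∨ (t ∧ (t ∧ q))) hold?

Substituting t=True, q=False:
q ⊕ t = False ⊕ True = True
(q ⊕ t) → t = True → True = True
t ⊕ ((q ⊕ t) → t) = True ⊕ True = False
q → t = False → True = True
t → (q → t) = True → True = True
(t ⊕ ((q ⊕ t) → t)) → (t → (q → t)) = False → True = True
q ∧ t = False ∧ True = False
t ⊕ q = True ⊕ False = True
(q ∧ t) ↔ (t ⊕ q) = False ↔ True = False
((q ∧ t) ↔ (t ⊕ q)) ↔ q = False ↔ False = True
((t ⊕ ((q ⊕ t) → t)) → (t → (q → t))) ⊕ (((q ∧ t) ↔ (t ⊕ q)) ↔ q) = True ⊕ True = False
t ∧ q = True ∧ False = False
t ∧ (t ∧ q) = True ∧ False = False
(((t ⊕ ((q ⊕ t) → t)) → (t → (q → t))) ⊕ (((q ∧ t) ↔ (t ⊕ q)) ↔ q)) ∨ (t ∧ (t ∧ q)) = False ∨ False = False
q ∧ ((((t ⊕ ((q ⊕ t) → t)) → (t → (q → t))) ⊕ (((q ∧ t) ↔ (t ⊕ q)) ↔ q)) ∨ (t ∧ (t ∧ q))) = False ∧ False = False

False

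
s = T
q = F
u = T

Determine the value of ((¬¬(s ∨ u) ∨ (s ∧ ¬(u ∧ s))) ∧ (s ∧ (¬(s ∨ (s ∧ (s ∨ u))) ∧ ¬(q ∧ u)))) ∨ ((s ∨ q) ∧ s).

s ∨ u = T ∨ T = T
¬(s ∨ u) = ¬T = F
¬¬(s ∨ u) = ¬F = T
u ∧ s = T ∧ T = T
¬(u ∧ s) = ¬T = F
s ∧ ¬(u ∧ s) = T ∧ F = F
¬¬(s ∨ u) ∨ (s ∧ ¬(u ∧ s)) = T ∨ F = T
s ∨ u = T ∨ T = T
s ∧ (s ∨ u) = T ∧ T = T
s ∨ (s ∧ (s ∨ u)) = T ∨ T = T
¬(s ∨ (s ∧ (s ∨ u))) = ¬T = F
q ∧ u = F ∧ T = F
¬(q ∧ u) = ¬F = T
¬(s ∨ (s ∧ (s ∨ u))) ∧ ¬(q ∧ u) = F ∧ T = F
s ∧ (¬(s ∨ (s ∧ (s ∨ u))) ∧ ¬(q ∧ u)) = T ∧ F = F
(¬¬(s ∨ u) ∨ (s ∧ ¬(u ∧ s))) ∧ (s ∧ (¬(s ∨ (s ∧ (s ∨ u))) ∧ ¬(q ∧ u))) = T ∧ F = F
s ∨ q = T ∨ F = T
(s ∨ q) ∧ s = T ∧ T = T
((¬¬(s ∨ u) ∨ (s ∧ ¬(u ∧ s))) ∧ (s ∧ (¬(s ∨ (s ∧ (s ∨ u))) ∧ ¬(q ∧ u)))) ∨ ((s ∨ q) ∧ s) = F ∨ T = T

T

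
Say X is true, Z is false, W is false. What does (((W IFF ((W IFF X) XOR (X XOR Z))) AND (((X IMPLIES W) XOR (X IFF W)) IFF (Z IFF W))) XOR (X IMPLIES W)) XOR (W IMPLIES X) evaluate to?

W IFF X = false IFF true = false
X XOR Z = true XOR false = true
(W IFF X) XOR (X XOR Z) = false XOR true = true
W IFF ((W IFF X) XOR (X XOR Z)) = false IFF true = false
X IMPLIES W = true IMPLIES false = false
X IFF W = true IFF false = false
(X IMPLIES W) XOR (X IFF W) = false XOR false = false
Z IFF W = false IFF false = true
((X IMPLIES W) XOR (X IFF W)) IFF (Z IFF W) = false IFF true = false
(W IFF ((W IFF X) XOR (X XOR Z))) AND (((X IMPLIES W) XOR (X IFF W)) IFF (Z IFF W)) = false AND false = false
X IMPLIES W = true IMPLIES false = false
((W IFF ((W IFF X) XOR (X XOR Z))) AND (((X IMPLIES W) XOR (X IFF W)) IFF (Z IFF W))) XOR (X IMPLIES W) = false XOR false = false
W IMPLIES X = false IMPLIES true = true
(((W IFF ((W IFF X) XOR (X XOR Z))) AND (((X IMPLIES W) XOR (X IFF W)) IFF (Z IFF W))) XOR (X IMPLIES W)) XOR (W IMPLIES X) = false XOR true = true

true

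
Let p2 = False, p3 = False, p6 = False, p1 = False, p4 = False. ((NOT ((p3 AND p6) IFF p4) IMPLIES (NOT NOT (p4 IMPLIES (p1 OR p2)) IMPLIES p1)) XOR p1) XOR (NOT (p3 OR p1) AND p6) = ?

True

p3 AND p6 = False AND False = False
(p3 AND p6) IFF p4 = False IFF False = True
NOT ((p3 AND p6) IFF p4) = NOT True = False
p1 OR p2 = False OR False = False
p4 IMPLIES (p1 OR p2) = False IMPLIES False = True
NOT (p4 IMPLIES (p1 OR p2)) = NOT True = False
NOT NOT (p4 IMPLIES (p1 OR p2)) = NOT False = True
NOT NOT (p4 IMPLIES (p1 OR p2)) IMPLIES p1 = True IMPLIES False = False
NOT ((p3 AND p6) IFF p4) IMPLIES (NOT NOT (p4 IMPLIES (p1 OR p2)) IMPLIES p1) = False IMPLIES False = True
(NOT ((p3 AND p6) IFF p4) IMPLIES (NOT NOT (p4 IMPLIES (p1 OR p2)) IMPLIES p1)) XOR p1 = True XOR False = True
p3 OR p1 = False OR False = False
NOT (p3 OR p1) = NOT False = True
NOT (p3 OR p1) AND p6 = True AND False = False
((NOT ((p3 AND p6) IFF p4) IMPLIES (NOT NOT (p4 IMPLIES (p1 OR p2)) IMPLIES p1)) XOR p1) XOR (NOT (p3 OR p1) AND p6) = True XOR False = True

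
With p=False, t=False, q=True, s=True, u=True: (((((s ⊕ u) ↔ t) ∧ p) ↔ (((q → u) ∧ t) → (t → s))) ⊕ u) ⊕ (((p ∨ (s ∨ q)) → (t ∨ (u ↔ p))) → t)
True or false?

s ⊕ u = True ⊕ True = False
(s ⊕ u) ↔ t = False ↔ False = True
((s ⊕ u) ↔ t) ∧ p = True ∧ False = False
q → u = True → True = True
(q → u) ∧ t = True ∧ False = False
t → s = False → True = True
((q → u) ∧ t) → (t → s) = False → True = True
(((s ⊕ u) ↔ t) ∧ p) ↔ (((q → u) ∧ t) → (t → s)) = False ↔ True = False
((((s ⊕ u) ↔ t) ∧ p) ↔ (((q → u) ∧ t) → (t → s))) ⊕ u = False ⊕ True = True
s ∨ q = True ∨ True = True
p ∨ (s ∨ q) = False ∨ True = True
u ↔ p = True ↔ False = False
t ∨ (u ↔ p) = False ∨ False = False
(p ∨ (s ∨ q)) → (t ∨ (u ↔ p)) = True → False = False
((p ∨ (s ∨ q)) → (t ∨ (u ↔ p))) → t = False → False = True
(((((s ⊕ u) ↔ t) ∧ p) ↔ (((q → u) ∧ t) → (t → s))) ⊕ u) ⊕ (((p ∨ (s ∨ q)) → (t ∨ (u ↔ p))) → t) = True ⊕ True = False

False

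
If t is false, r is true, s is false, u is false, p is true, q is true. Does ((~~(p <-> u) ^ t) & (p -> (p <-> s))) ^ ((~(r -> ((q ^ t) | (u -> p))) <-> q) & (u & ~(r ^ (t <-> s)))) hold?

p <-> u = T <-> F = F
~(p <-> u) = ~F = T
~~(p <-> u) = ~T = F
~~(p <-> u) ^ t = F ^ F = F
p <-> s = T <-> F = F
p -> (p <-> s) = T -> F = F
(~~(p <-> u) ^ t) & (p -> (p <-> s)) = F & F = F
q ^ t = T ^ F = T
u -> p = F -> T = T
(q ^ t) | (u -> p) = T | T = T
r -> ((q ^ t) | (u -> p)) = T -> T = T
~(r -> ((q ^ t) | (u -> p))) = ~T = F
~(r -> ((q ^ t) | (u -> p))) <-> q = F <-> T = F
t <-> s = F <-> F = T
r ^ (t <-> s) = T ^ T = F
~(r ^ (t <-> s)) = ~F = T
u & ~(r ^ (t <-> s)) = F & T = F
(~(r -> ((q ^ t) | (u -> p))) <-> q) & (u & ~(r ^ (t <-> s))) = F & F = F
((~~(p <-> u) ^ t) & (p -> (p <-> s))) ^ ((~(r -> ((q ^ t) | (u -> p))) <-> q) & (u & ~(r ^ (t <-> s)))) = F ^ F = F

F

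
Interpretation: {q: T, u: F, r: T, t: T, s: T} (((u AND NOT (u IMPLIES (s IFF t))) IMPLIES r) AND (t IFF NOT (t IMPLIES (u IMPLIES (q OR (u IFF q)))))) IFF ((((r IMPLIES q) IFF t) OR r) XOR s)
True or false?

s IFF t = T IFF T = T
u IMPLIES (s IFF t) = F IMPLIES T = T
NOT (u IMPLIES (s IFF t)) = NOT T = F
u AND NOT (u IMPLIES (s IFF t)) = F AND F = F
(u AND NOT (u IMPLIES (s IFF t))) IMPLIES r = F IMPLIES T = T
u IFF q = F IFF T = F
q OR (u IFF q) = T OR F = T
u IMPLIES (q OR (u IFF q)) = F IMPLIES T = T
t IMPLIES (u IMPLIES (q OR (u IFF q))) = T IMPLIES T = T
NOT (t IMPLIES (u IMPLIES (q OR (u IFF q)))) = NOT T = F
t IFF NOT (t IMPLIES (u IMPLIES (q OR (u IFF q)))) = T IFF F = F
((u AND NOT (u IMPLIES (s IFF t))) IMPLIES r) AND (t IFF NOT (t IMPLIES (u IMPLIES (q OR (u IFF q))))) = T AND F = F
r IMPLIES q = T IMPLIES T = T
(r IMPLIES q) IFF t = T IFF T = T
((r IMPLIES q) IFF t) OR r = T OR T = T
(((r IMPLIES q) IFF t) OR r) XOR s = T XOR T = F
(((u AND NOT (u IMPLIES (s IFF t))) IMPLIES r) AND (t IFF NOT (t IMPLIES (u IMPLIES (q OR (u IFF q)))))) IFF ((((r IMPLIES q) IFF t) OR r) XOR s) = F IFF F = T

T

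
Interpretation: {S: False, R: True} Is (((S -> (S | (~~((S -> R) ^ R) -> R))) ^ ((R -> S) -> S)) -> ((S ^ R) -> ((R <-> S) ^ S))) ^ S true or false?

True

Substituting S=False, R=True:
S -> R = False -> True = True
(S -> R) ^ R = True ^ True = False
~((S -> R) ^ R) = ~False = True
~~((S -> R) ^ R) = ~True = False
~~((S -> R) ^ R) -> R = False -> True = True
S | (~~((S -> R) ^ R) -> R) = False | True = True
S -> (S | (~~((S -> R) ^ R) -> R)) = False -> True = True
R -> S = True -> False = False
(R -> S) -> S = False -> False = True
(S -> (S | (~~((S -> R) ^ R) -> R))) ^ ((R -> S) -> S) = True ^ True = False
S ^ R = False ^ True = True
R <-> S = True <-> False = False
(R <-> S) ^ S = False ^ False = False
(S ^ R) -> ((R <-> S) ^ S) = True -> False = False
((S -> (S | (~~((S -> R) ^ R) -> R))) ^ ((R -> S) -> S)) -> ((S ^ R) -> ((R <-> S) ^ S)) = False -> False = True
(((S -> (S | (~~((S -> R) ^ R) -> R))) ^ ((R -> S) -> S)) -> ((S ^ R) -> ((R <-> S) ^ S))) ^ S = True ^ False = True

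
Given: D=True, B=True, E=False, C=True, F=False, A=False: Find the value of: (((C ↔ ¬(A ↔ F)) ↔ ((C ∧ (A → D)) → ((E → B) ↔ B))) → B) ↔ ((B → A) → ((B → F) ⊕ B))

True

A ↔ F = False ↔ False = True
¬(A ↔ F) = ¬True = False
C ↔ ¬(A ↔ F) = True ↔ False = False
A → D = False → True = True
C ∧ (A → D) = True ∧ True = True
E → B = False → True = True
(E → B) ↔ B = True ↔ True = True
(C ∧ (A → D)) → ((E → B) ↔ B) = True → True = True
(C ↔ ¬(A ↔ F)) ↔ ((C ∧ (A → D)) → ((E → B) ↔ B)) = False ↔ True = False
((C ↔ ¬(A ↔ F)) ↔ ((C ∧ (A → D)) → ((E → B) ↔ B))) → B = False → True = True
B → A = True → False = False
B → F = True → False = False
(B → F) ⊕ B = False ⊕ True = True
(B → A) → ((B → F) ⊕ B) = False → True = True
(((C ↔ ¬(A ↔ F)) ↔ ((C ∧ (A → D)) → ((E → B) ↔ B))) → B) ↔ ((B → A) → ((B → F) ⊕ B)) = True ↔ True = True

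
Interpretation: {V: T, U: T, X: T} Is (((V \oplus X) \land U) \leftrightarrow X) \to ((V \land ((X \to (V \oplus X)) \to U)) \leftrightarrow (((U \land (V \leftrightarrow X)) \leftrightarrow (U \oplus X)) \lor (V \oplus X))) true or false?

T

V \oplus X = T \oplus T = F
(V \oplus X) \land U = F \land T = F
((V \oplus X) \land U) \leftrightarrow X = F \leftrightarrow T = F
V \oplus X = T \oplus T = F
X \to (V \oplus X) = T \to F = F
(X \to (V \oplus X)) \to U = F \to T = T
V \land ((X \to (V \oplus X)) \to U) = T \land T = T
V \leftrightarrow X = T \leftrightarrow T = T
U \land (V \leftrightarrow X) = T \land T = T
U \oplus X = T \oplus T = F
(U \land (V \leftrightarrow X)) \leftrightarrow (U \oplus X) = T \leftrightarrow F = F
V \oplus X = T \oplus T = F
((U \land (V \leftrightarrow X)) \leftrightarrow (U \oplus X)) \lor (V \oplus X) = F \lor F = F
(V \land ((X \to (V \oplus X)) \to U)) \leftrightarrow (((U \land (V \leftrightarrow X)) \leftrightarrow (U \oplus X)) \lor (V \oplus X)) = T \leftrightarrow F = F
(((V \oplus X) \land U) \leftrightarrow X) \to ((V \land ((X \to (V \oplus X)) \to U)) \leftrightarrow (((U \land (V \leftrightarrow X)) \leftrightarrow (U \oplus X)) \lor (V \oplus X))) = F \to F = T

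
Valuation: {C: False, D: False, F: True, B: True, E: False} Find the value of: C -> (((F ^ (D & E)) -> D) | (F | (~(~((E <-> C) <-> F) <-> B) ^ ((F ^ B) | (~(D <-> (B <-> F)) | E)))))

D & E = False & False = False
F ^ (D & E) = True ^ False = True
(F ^ (D & E)) -> D = True -> False = False
E <-> C = False <-> False = True
(E <-> C) <-> F = True <-> True = True
~((E <-> C) <-> F) = ~True = False
~((E <-> C) <-> F) <-> B = False <-> True = False
~(~((E <-> C) <-> F) <-> B) = ~False = True
F ^ B = True ^ True = False
B <-> F = True <-> True = True
D <-> (B <-> F) = False <-> True = False
~(D <-> (B <-> F)) = ~False = True
~(D <-> (B <-> F)) | E = True | False = True
(F ^ B) | (~(D <-> (B <-> F)) | E) = False | True = True
~(~((E <-> C) <-> F) <-> B) ^ ((F ^ B) | (~(D <-> (B <-> F)) | E)) = True ^ True = False
F | (~(~((E <-> C) <-> F) <-> B) ^ ((F ^ B) | (~(D <-> (B <-> F)) | E))) = True | False = True
((F ^ (D & E)) -> D) | (F | (~(~((E <-> C) <-> F) <-> B) ^ ((F ^ B) | (~(D <-> (B <-> F)) | E)))) = False | True = True
C -> (((F ^ (D & E)) -> D) | (F | (~(~((E <-> C) <-> F) <-> B) ^ ((F ^ B) | (~(D <-> (B <-> F)) | E))))) = False -> True = True

True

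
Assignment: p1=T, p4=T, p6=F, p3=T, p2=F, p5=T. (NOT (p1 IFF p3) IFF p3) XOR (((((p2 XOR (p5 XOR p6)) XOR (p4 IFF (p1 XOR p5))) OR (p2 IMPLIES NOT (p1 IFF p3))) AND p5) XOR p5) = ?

Substituting p1=T, p4=T, p6=F, p3=T, p2=F, p5=T:
p1 IFF p3 = T IFF T = T
NOT (p1 IFF p3) = NOT T = F
NOT (p1 IFF p3) IFF p3 = F IFF T = F
p5 XOR p6 = T XOR F = T
p2 XOR (p5 XOR p6) = F XOR T = T
p1 XOR p5 = T XOR T = F
p4 IFF (p1 XOR p5) = T IFF F = F
(p2 XOR (p5 XOR p6)) XOR (p4 IFF (p1 XOR p5)) = T XOR F = T
p1 IFF p3 = T IFF T = T
NOT (p1 IFF p3) = NOT T = F
p2 IMPLIES NOT (p1 IFF p3) = F IMPLIES F = T
((p2 XOR (p5 XOR p6)) XOR (p4 IFF (p1 XOR p5))) OR (p2 IMPLIES NOT (p1 IFF p3)) = T OR T = T
(((p2 XOR (p5 XOR p6)) XOR (p4 IFF (p1 XOR p5))) OR (p2 IMPLIES NOT (p1 IFF p3))) AND p5 = T AND T = T
((((p2 XOR (p5 XOR p6)) XOR (p4 IFF (p1 XOR p5))) OR (p2 IMPLIES NOT (p1 IFF p3))) AND p5) XOR p5 = T XOR T = F
(NOT (p1 IFF p3) IFF p3) XOR (((((p2 XOR (p5 XOR p6)) XOR (p4 IFF (p1 XOR p5))) OR (p2 IMPLIES NOT (p1 IFF p3))) AND p5) XOR p5) = F XOR F = F

F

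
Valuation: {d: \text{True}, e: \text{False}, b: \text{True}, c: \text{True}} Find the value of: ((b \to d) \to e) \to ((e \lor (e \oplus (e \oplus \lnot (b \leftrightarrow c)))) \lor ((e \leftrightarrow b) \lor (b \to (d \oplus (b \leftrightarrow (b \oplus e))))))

b \to d = \text{True} \to \text{True} = \text{True}
(b \to d) \to e = \text{True} \to \text{False} = \text{False}
b \leftrightarrow c = \text{True} \leftrightarrow \text{True} = \text{True}
\lnot (b \leftrightarrow c) = \lnot \text{True} = \text{False}
e \oplus \lnot (b \leftrightarrow c) = \text{False} \oplus \text{False} = \text{False}
e \oplus (e \oplus \lnot (b \leftrightarrow c)) = \text{False} \oplus \text{False} = \text{False}
e \lor (e \oplus (e \oplus \lnot (b \leftrightarrow c))) = \text{False} \lor \text{False} = \text{False}
e \leftrightarrow b = \text{False} \leftrightarrow \text{True} = \text{False}
b \oplus e = \text{True} \oplus \text{False} = \text{True}
b \leftrightarrow (b \oplus e) = \text{True} \leftrightarrow \text{True} = \text{True}
d \oplus (b \leftrightarrow (b \oplus e)) = \text{True} \oplus \text{True} = \text{False}
b \to (d \oplus (b \leftrightarrow (b \oplus e))) = \text{True} \to \text{False} = \text{False}
(e \leftrightarrow b) \lor (b \to (d \oplus (b \leftrightarrow (b \oplus e)))) = \text{False} \lor \text{False} = \text{False}
(e \lor (e \oplus (e \oplus \lnot (b \leftrightarrow c)))) \lor ((e \leftrightarrow b) \lor (b \to (d \oplus (b \leftrightarrow (b \oplus e))))) = \text{False} \lor \text{False} = \text{False}
((b \to d) \to e) \to ((e \lor (e \oplus (e \oplus \lnot (b \leftrightarrow c)))) \lor ((e \leftrightarrow b) \lor (b \to (d \oplus (b \leftrightarrow (b \oplus e)))))) = \text{False} \to \text{False} = \text{True}

\text{True}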